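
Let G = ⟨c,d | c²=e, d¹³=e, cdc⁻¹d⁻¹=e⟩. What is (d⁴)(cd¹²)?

Compute (d⁴) · (cd¹²) by multiplying left to right and reducing via the relations at each step:
  (d⁴) · c = cd⁴
  (cd⁴) · d¹² = cd³

Answer: cd³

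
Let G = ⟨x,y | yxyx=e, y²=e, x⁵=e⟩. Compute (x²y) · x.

Compute (x²y) · x by multiplying left to right and reducing via the relations at each step:
  (x²y) · x = xy

Answer: xy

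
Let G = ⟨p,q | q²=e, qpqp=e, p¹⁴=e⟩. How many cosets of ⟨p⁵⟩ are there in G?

First find ord(p⁵) by computing successive powers:
  (p⁵)¹ = p⁵, (p⁵)² = p¹⁰, (p⁵)³ = p, (p⁵)⁴ = p⁶, (p⁵)⁵ = p¹¹, (p⁵)⁶ = p², (p⁵)⁷ = p⁷, (p⁵)⁸ = p¹², (p⁵)⁹ = p³, (p⁵)¹⁰ = p⁸, (p⁵)¹¹ = p¹³, (p⁵)¹² = p⁴, (p⁵)¹³ = p⁹, (p⁵)¹⁴ = e.
So |⟨p⁵⟩| = ord(p⁵) = 14. With |G| = 28, by Lagrange [G : ⟨p⁵⟩] = 28/14 = 2.

Answer: 2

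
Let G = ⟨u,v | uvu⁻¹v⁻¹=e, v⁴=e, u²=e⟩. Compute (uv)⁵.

Compute successive powers of (uv), reducing at each step:
  (uv)²: (uv) · u = v;   v · v = v²
  (uv)³: (v²) · u = uv²;   (uv²) · v = uv³
  (uv)⁴: (uv³) · u = v³;   (v³) · v = e
  (uv)⁵: e · u = u;   u · v = uv

Answer: uv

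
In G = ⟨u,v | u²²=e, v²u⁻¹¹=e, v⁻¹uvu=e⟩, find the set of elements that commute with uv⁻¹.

⟨uv⁻¹⟩ ⊆ C_G(uv⁻¹) since powers of uv⁻¹ commute with uv⁻¹; so |C_G(uv⁻¹)| ≥ |⟨uv⁻¹⟩| = 4.
By orbit–stabilizer, |C_G(uv⁻¹)| = |G| / |conj. class of uv⁻¹| = 44 / 11 = 4.
The 4 elements commuting with uv⁻¹ are {e, u¹¹, uv, uv⁻¹}.

Answer: {e, u¹¹, uv, uv⁻¹}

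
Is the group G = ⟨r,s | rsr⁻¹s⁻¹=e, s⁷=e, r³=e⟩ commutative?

Each pair of generators commutes: r·s = rs = s·r. Since the generators pairwise commute, every element of G commutes with every other, so G is abelian.

Answer: Yes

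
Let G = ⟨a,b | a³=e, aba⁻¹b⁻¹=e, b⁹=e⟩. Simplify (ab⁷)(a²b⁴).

Compute (ab⁷) · (a²b⁴) by multiplying left to right and reducing via the relations at each step:
  (ab⁷) · a² = b⁷
  (b⁷) · b⁴ = b²

Answer: b²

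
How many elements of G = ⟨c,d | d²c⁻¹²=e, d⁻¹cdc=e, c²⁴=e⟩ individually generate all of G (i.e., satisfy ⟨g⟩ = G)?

⟨g⟩ = G would require ord(g) = |G| = 48, but the maximum element order in G is 24 < 48. So G is not cyclic and no single element generates it: the count is 0.

Answer: 0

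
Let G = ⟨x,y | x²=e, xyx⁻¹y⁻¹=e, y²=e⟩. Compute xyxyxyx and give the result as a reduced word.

Multiply left to right, reducing at each step:
  x · y = xy
  (xy) · x = y
  y · y = e
  e · x = x
  x · y = xy
  (xy) · x = y

Answer: y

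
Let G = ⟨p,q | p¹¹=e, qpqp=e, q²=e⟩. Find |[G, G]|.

G' = [G, G] is generated by all commutators. The generator-pair commutators are: [p, q] = p².
The subgroup they normally generate is {e, p, p², p³, p⁴, p⁵, p⁶, p⁷, p⁸, p⁹, p¹⁰}, of order 11.
Check: |G/G'| = 22/11 = 2 is the order of the abelianisation.

Answer: 11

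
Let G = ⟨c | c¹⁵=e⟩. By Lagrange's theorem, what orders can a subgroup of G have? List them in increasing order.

|G| = 15 = 3 · 5. By Lagrange's theorem the order of any subgroup divides 15; the divisors of 15 are 1, 3, 5, 15.

Answer: 1, 3, 5, 15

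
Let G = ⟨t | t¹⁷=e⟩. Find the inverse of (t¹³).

The order of (t¹³) is 17 (smallest k with (t¹³)ᵏ = e), so (t¹³)⁻¹ = (t¹³)¹⁶ = t⁴.
Check: (t¹³) · (t⁴) → (t¹³) · t⁴ = e, giving e as required.

Answer: t⁴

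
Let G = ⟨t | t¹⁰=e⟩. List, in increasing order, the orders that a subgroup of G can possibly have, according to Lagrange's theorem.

|G| = 10 = 2 · 5. By Lagrange's theorem the order of any subgroup divides 10; the divisors of 10 are 1, 2, 5, 10.

Answer: 1, 2, 5, 10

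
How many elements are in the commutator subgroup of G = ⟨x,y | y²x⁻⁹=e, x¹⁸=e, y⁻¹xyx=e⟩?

G' = [G, G] is generated by all commutators. The generator-pair commutators are: [x, y] = x².
The subgroup they normally generate is {e, x², x⁴, x⁶, x⁸, x¹⁰, x¹², x¹⁴, x¹⁶}, of order 9.
Check: |G/G'| = 36/9 = 4 is the order of the abelianisation.

Answer: 9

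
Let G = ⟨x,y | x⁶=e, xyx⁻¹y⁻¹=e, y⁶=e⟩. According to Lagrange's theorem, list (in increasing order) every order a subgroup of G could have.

|G| = 36 = 2² · 3². By Lagrange's theorem the order of any subgroup divides 36; the divisors of 36 are 1, 2, 3, 4, 6, 9, 12, 18, 36.

Answer: 1, 2, 3, 4, 6, 9, 12, 18, 36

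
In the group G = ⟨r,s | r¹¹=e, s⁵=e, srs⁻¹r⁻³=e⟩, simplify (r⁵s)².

Compute successive powers of (r⁵s), reducing at each step:
  (r⁵s)²: (r⁵s) · r⁵ = r⁹s;   (r⁹s) · s = r⁹s²

Answer: r⁹s²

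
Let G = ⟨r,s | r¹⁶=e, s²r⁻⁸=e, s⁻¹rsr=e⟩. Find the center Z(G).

An element z ∈ Z(G) iff z commutes with every generator.
For example r⁸ is central: (r⁸)·r = r⁹ = r·(r⁸); (r⁸)·s = s⁻¹ = s·(r⁸).
Whereas r ∉ Z(G) since r·s = rs ≠ r⁷s⁻¹ = s·r.
Checking each of the 32 elements this way gives Z(G) = {e, r⁸}, of order 2.

Answer: {e, r⁸}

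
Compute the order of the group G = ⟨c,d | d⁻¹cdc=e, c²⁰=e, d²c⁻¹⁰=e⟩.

Enumerate words in the generators, reducing via the relations: the distinct elements are
  {c, d, e, cd, c², c³, c⁴, c⁵, c⁶, c⁷, c⁸, c⁹, c²d, c³d, c¹², c¹³, c¹¹, c¹⁰, c¹⁴, c¹⁵, c¹⁶, c¹⁷, c¹⁸, c¹⁹, c⁴d, c⁵d, c⁶d, c⁷d, c⁸d, c⁹d, d⁻¹, cd⁻¹, c²d⁻¹, c³d⁻¹, c⁴d⁻¹, c⁵d⁻¹, c⁶d⁻¹, c⁷d⁻¹, c⁸d⁻¹, c⁹d⁻¹}.
No further products give new elements, so |G| = 40.

Answer: 40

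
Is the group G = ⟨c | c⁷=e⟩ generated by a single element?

|G| = 7. The element c has order 7 (its powers give 7 distinct elements), so ⟨c⟩ = G and G is cyclic.

Answer: Yes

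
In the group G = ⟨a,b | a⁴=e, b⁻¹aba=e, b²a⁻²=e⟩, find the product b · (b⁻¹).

Compute b · (b⁻¹) by multiplying left to right and reducing via the relations at each step:
  b · b⁻¹ = e

Answer: e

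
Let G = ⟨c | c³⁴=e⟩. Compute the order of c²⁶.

Compute successive powers until reaching e:
  (c²⁶)¹ = c²⁶, (c²⁶)² = c¹⁸, (c²⁶)³ = c¹⁰, (c²⁶)⁴ = c², (c²⁶)⁵ = c²⁸, (c²⁶)⁶ = c²⁰, (c²⁶)⁷ = c¹², (c²⁶)⁸ = c⁴, (c²⁶)⁹ = c³⁰, (c²⁶)¹⁰ = c²², (c²⁶)¹¹ = c¹⁴, (c²⁶)¹² = c⁶, (c²⁶)¹³ = c³², (c²⁶)¹⁴ = c²⁴, (c²⁶)¹⁵ = c¹⁶, (c²⁶)¹⁶ = c⁸, (c²⁶)¹⁷ = e.
The smallest positive k with (c²⁶)ᵏ = e is 17.

Answer: 17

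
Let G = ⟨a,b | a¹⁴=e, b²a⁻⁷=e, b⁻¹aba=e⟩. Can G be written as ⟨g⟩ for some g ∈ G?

Every cyclic group is abelian. But a·b = ab while b·a = a⁶b⁻¹, so a·b ≠ b·a and G is not abelian. Hence G is not cyclic.

Answer: No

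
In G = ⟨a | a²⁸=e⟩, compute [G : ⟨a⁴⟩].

First find ord(a⁴) by computing successive powers:
  (a⁴)¹ = a⁴, (a⁴)² = a⁸, (a⁴)³ = a¹², (a⁴)⁴ = a¹⁶, (a⁴)⁵ = a²⁰, (a⁴)⁶ = a²⁴, (a⁴)⁷ = e.
So |⟨a⁴⟩| = ord(a⁴) = 7. With |G| = 28, by Lagrange [G : ⟨a⁴⟩] = 28/7 = 4.

Answer: 4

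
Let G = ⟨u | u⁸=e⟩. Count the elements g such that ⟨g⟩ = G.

G is cyclic of order 8. An element generates G iff its order is 8, and a cyclic group of order 8 has exactly φ(8) = 4 such elements.

Answer: 4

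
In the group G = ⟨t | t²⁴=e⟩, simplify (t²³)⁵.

Compute successive powers of (t²³), reducing at each step:
  (t²³)²: (t²³) · t²³ = t²²
  (t²³)³: (t²²) · t²³ = t²¹
  (t²³)⁴: (t²¹) · t²³ = t²⁰
  (t²³)⁵: (t²⁰) · t²³ = t¹⁹

Answer: t¹⁹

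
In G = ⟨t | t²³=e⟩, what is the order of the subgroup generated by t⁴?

|⟨t⁴⟩| equals the order of t⁴. Compute successive powers until reaching e:
  (t⁴)¹ = t⁴, (t⁴)² = t⁸, (t⁴)³ = t¹², (t⁴)⁴ = t¹⁶, (t⁴)⁵ = t²⁰, (t⁴)⁶ = t, (t⁴)⁷ = t⁵, (t⁴)⁸ = t⁹, (t⁴)⁹ = t¹³, (t⁴)¹⁰ = t¹⁷, (t⁴)¹¹ = t²¹, (t⁴)¹² = t², (t⁴)¹³ = t⁶, (t⁴)¹⁴ = t¹⁰, (t⁴)¹⁵ = t¹⁴, (t⁴)¹⁶ = t¹⁸, (t⁴)¹⁷ = t²², (t⁴)¹⁸ = t³, (t⁴)¹⁹ = t⁷, (t⁴)²⁰ = t¹¹, (t⁴)²¹ = t¹⁵, (t⁴)²² = t¹⁹, (t⁴)²³ = e.
The smallest positive k with (t⁴)ᵏ = e is 23, so |⟨t⁴⟩| = 23.

Answer: 23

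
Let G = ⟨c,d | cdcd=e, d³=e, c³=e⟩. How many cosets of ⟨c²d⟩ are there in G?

First find ord(c²d) by computing successive powers:
  (c²d)¹ = c²d, (c²d)² = d²c, (c²d)³ = e.
So |⟨c²d⟩| = ord(c²d) = 3. With |G| = 12, by Lagrange [G : ⟨c²d⟩] = 12/3 = 4.

Answer: 4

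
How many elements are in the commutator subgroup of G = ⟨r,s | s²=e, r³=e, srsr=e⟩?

G' = [G, G] is generated by all commutators. The generator-pair commutators are: [r, s] = r².
The subgroup they normally generate is {e, r, r²}, of order 3.
Check: |G/G'| = 6/3 = 2 is the order of the abelianisation.

Answer: 3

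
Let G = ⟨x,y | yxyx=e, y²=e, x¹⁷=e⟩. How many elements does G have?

Enumerate words in the generators, reducing via the relations: the distinct elements are
  {e, x, y, xy, x², x³, x⁴, x⁵, x⁶, x⁷, x⁸, x⁹, x²y, x³y, x¹², x¹³, x¹¹, x¹⁰, x¹⁴, x¹⁵, x¹⁶, x⁴y, x⁵y, x⁶y, x⁷y, x⁸y, x⁹y, x¹²y, x¹³y, x¹¹y, x¹⁰y, x¹⁴y, x¹⁵y, x¹⁶y}.
No further products give new elements, so |G| = 34.

Answer: 34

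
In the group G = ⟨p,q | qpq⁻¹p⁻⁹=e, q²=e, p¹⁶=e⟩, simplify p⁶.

Compute successive powers of p, reducing at each step:
  p²: p · p = p²
  p³: (p²) · p = p³
  p⁴: (p³) · p = p⁴
  p⁵: (p⁴) · p = p⁵
  p⁶: (p⁵) · p = p⁶

Answer: p⁶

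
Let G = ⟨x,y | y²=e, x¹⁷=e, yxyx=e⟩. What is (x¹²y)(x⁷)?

Compute (x¹²y) · (x⁷) by multiplying left to right and reducing via the relations at each step:
  (x¹²y) · x⁷ = x⁵y

Answer: x⁵y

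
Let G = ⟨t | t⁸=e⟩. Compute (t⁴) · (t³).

Compute (t⁴) · (t³) by multiplying left to right and reducing via the relations at each step:
  (t⁴) · t³ = t⁷

Answer: t⁷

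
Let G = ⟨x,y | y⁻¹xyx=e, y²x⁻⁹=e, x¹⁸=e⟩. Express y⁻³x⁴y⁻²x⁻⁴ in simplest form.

Multiply left to right, reducing at each step:
  y · x⁴ = x⁵y⁻¹
  (x⁵y⁻¹) · y⁻² = x⁵y
  (x⁵y) · x⁻⁴ = y⁻¹

Answer: y⁻¹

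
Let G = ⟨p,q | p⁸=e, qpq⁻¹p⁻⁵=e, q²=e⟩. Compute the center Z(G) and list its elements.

An element z ∈ Z(G) iff z commutes with every generator.
For example p² is central: (p²)·p = p³ = p·(p²); (p²)·q = p²q = q·(p²).
Whereas p ∉ Z(G) since p·q = pq ≠ p⁵q = q·p.
Checking each of the 16 elements this way gives Z(G) = {e, p², p⁴, p⁶}, of order 4.

Answer: {e, p², p⁴, p⁶}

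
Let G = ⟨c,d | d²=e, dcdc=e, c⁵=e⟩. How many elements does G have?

Enumerate words in the generators, reducing via the relations: the distinct elements are
  {c, d, e, cd, c², c³, c⁴, c²d, c³d, c⁴d}.
No further products give new elements, so |G| = 10.

Answer: 10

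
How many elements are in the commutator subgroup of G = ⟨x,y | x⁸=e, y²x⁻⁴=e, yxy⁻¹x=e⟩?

G' = [G, G] is generated by all commutators. The generator-pair commutators are: [x, y] = x².
The subgroup they normally generate is {e, x², x⁴, x⁶}, of order 4.
Check: |G/G'| = 16/4 = 4 is the order of the abelianisation.

Answer: 4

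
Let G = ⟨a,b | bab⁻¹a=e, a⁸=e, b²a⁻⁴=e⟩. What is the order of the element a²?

Compute successive powers until reaching e:
  (a²)¹ = a², (a²)² = a⁴, (a²)³ = a⁶, (a²)⁴ = e.
The smallest positive k with (a²)ᵏ = e is 4.

Answer: 4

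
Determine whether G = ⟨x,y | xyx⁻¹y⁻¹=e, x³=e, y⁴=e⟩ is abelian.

Each pair of generators commutes: x·y = xy = y·x. Since the generators pairwise commute, every element of G commutes with every other, so G is abelian.

Answer: Yes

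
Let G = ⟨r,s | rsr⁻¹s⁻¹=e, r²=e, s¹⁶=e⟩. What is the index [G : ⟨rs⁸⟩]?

First find ord(rs⁸) by computing successive powers:
  (rs⁸)¹ = rs⁸, (rs⁸)² = e.
So |⟨rs⁸⟩| = ord(rs⁸) = 2. With |G| = 32, by Lagrange [G : ⟨rs⁸⟩] = 32/2 = 16.

Answer: 16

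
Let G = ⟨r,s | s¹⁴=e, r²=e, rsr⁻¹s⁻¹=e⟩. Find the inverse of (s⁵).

The order of (s⁵) is 14 (smallest k with (s⁵)ᵏ = e), so (s⁵)⁻¹ = (s⁵)¹³ = s⁹.
Check: (s⁵) · (s⁹) → (s⁵) · s⁹ = e, giving e as required.

Answer: s⁹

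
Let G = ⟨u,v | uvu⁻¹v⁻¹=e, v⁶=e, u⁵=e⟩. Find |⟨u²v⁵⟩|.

|⟨u²v⁵⟩| equals the order of u²v⁵. Compute successive powers until reaching e:
  (u²v⁵)¹ = u²v⁵, (u²v⁵)² = u⁴v⁴, (u²v⁵)³ = uv³, (u²v⁵)⁴ = u³v², (u²v⁵)⁵ = v, (u²v⁵)⁶ = u², (u²v⁵)⁷ = u⁴v⁵, (u²v⁵)⁸ = uv⁴, (u²v⁵)⁹ = u³v³, (u²v⁵)¹⁰ = v², (u²v⁵)¹¹ = u²v, (u²v⁵)¹² = u⁴, (u²v⁵)¹³ = uv⁵, (u²v⁵)¹⁴ = u³v⁴, (u²v⁵)¹⁵ = v³, (u²v⁵)¹⁶ = u²v², (u²v⁵)¹⁷ = u⁴v, (u²v⁵)¹⁸ = u, (u²v⁵)¹⁹ = u³v⁵, (u²v⁵)²⁰ = v⁴, (u²v⁵)²¹ = u²v³, (u²v⁵)²² = u⁴v², (u²v⁵)²³ = uv, (u²v⁵)²⁴ = u³, (u²v⁵)²⁵ = v⁵, (u²v⁵)²⁶ = u²v⁴, (u²v⁵)²⁷ = u⁴v³, (u²v⁵)²⁸ = uv², (u²v⁵)²⁹ = u³v, (u²v⁵)³⁰ = e.
The smallest positive k with (u²v⁵)ᵏ = e is 30, so |⟨u²v⁵⟩| = 30.

Answer: 30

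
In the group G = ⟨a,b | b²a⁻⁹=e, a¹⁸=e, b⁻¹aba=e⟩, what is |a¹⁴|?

Compute successive powers until reaching e:
  (a¹⁴)¹ = a¹⁴, (a¹⁴)² = a¹⁰, (a¹⁴)³ = a⁶, (a¹⁴)⁴ = a², (a¹⁴)⁵ = a¹⁶, (a¹⁴)⁶ = a¹², (a¹⁴)⁷ = a⁸, (a¹⁴)⁸ = a⁴, (a¹⁴)⁹ = e.
The smallest positive k with (a¹⁴)ᵏ = e is 9.

Answer: 9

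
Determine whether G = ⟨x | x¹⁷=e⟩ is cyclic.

|G| = 17. The element x has order 17 (its powers give 17 distinct elements), so ⟨x⟩ = G and G is cyclic.

Answer: Yes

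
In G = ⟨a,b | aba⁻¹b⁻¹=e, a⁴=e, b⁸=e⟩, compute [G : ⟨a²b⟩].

First find ord(a²b) by computing successive powers:
  (a²b)¹ = a²b, (a²b)² = b², (a²b)³ = a²b³, (a²b)⁴ = b⁴, (a²b)⁵ = a²b⁵, (a²b)⁶ = b⁶, (a²b)⁷ = a²b⁷, (a²b)⁸ = e.
So |⟨a²b⟩| = ord(a²b) = 8. With |G| = 32, by Lagrange [G : ⟨a²b⟩] = 32/8 = 4.

Answer: 4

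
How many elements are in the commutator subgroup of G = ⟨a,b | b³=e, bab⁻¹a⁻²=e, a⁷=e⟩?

G' = [G, G] is generated by all commutators. The generator-pair commutators are: [a, b] = a⁶.
The subgroup they normally generate is {e, a, a², a³, a⁴, a⁵, a⁶}, of order 7.
Check: |G/G'| = 21/7 = 3 is the order of the abelianisation.

Answer: 7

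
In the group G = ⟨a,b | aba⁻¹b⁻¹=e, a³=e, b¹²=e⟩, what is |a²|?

Compute successive powers until reaching e:
  (a²)¹ = a², (a²)² = a, (a²)³ = e.
The smallest positive k with (a²)ᵏ = e is 3.

Answer: 3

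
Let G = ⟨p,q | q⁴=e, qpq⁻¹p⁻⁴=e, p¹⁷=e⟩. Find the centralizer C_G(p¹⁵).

⟨p¹⁵⟩ ⊆ C_G(p¹⁵) since powers of p¹⁵ commute with p¹⁵; so |C_G(p¹⁵)| ≥ |⟨p¹⁵⟩| = 17.
By orbit–stabilizer, |C_G(p¹⁵)| = |G| / |conj. class of p¹⁵| = 68 / 4 = 17.
The 17 elements commuting with p¹⁵ are {e, p, p², p³, p⁴, p⁵, p⁶, p⁷, p⁸, p⁹, p¹⁰, p¹¹, p¹², p¹³, p¹⁴, p¹⁵, p¹⁶}.

Answer: {e, p, p², p³, p⁴, p⁵, p⁶, p⁷, p⁸, p⁹, p¹⁰, p¹¹, p¹², p¹³, p¹⁴, p¹⁵, p¹⁶}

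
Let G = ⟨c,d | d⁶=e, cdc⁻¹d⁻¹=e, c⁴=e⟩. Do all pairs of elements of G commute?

Each pair of generators commutes: c·d = cd = d·c. Since the generators pairwise commute, every element of G commutes with every other, so G is abelian.

Answer: Yes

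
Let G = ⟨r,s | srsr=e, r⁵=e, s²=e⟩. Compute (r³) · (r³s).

Compute (r³) · (r³s) by multiplying left to right and reducing via the relations at each step:
  (r³) · r³ = r
  r · s = rs

Answer: rs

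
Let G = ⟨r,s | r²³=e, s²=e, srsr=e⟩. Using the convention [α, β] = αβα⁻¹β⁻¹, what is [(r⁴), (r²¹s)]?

[(r⁴), (r²¹s)] = (r⁴)·(r²¹s)·(r⁴)⁻¹·(r²¹s)⁻¹.
  (r⁴) · (r²¹s) = r²s
  (r²s) · (r¹⁹) = r⁶s
  (r⁶s) · (r²¹s) = r⁸

Answer: r⁸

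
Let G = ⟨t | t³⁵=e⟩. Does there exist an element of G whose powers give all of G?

|G| = 35. The element t has order 35 (its powers give 35 distinct elements), so ⟨t⟩ = G and G is cyclic.

Answer: Yes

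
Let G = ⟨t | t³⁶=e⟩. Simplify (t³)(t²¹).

Compute (t³) · (t²¹) by multiplying left to right and reducing via the relations at each step:
  (t³) · t²¹ = t²⁴

Answer: t²⁴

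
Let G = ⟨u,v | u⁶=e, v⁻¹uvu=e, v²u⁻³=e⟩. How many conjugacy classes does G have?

The conjugacy classes (representative and size) are:
  [e] (size 1), [u] (size 2), [u²] (size 2), [u³] (size 1), [uv⁻¹] (size 3), [u²v⁻¹] (size 3).
Class equation: 1 + 2 + 2 + 1 + 3 + 3 = 12 = |G|. So G has 6 conjugacy classes.

Answer: 6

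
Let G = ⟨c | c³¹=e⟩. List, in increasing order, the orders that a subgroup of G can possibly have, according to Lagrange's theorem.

|G| = 31 = 31. By Lagrange's theorem the order of any subgroup divides 31; the divisors of 31 are 1, 31.

Answer: 1, 31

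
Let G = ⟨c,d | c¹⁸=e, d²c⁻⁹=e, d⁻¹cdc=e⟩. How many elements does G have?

Enumerate words in the generators, reducing via the relations: the distinct elements are
  {c, d, e, cd, c², c³, c⁴, c⁵, c⁶, c⁷, c⁸, c⁹, c²d, c³d, c¹², c¹³, c¹¹, c¹⁰, c¹⁴, c¹⁵, c¹⁶, c¹⁷, c⁴d, c⁵d, c⁶d, c⁷d, c⁸d, d⁻¹, cd⁻¹, c²d⁻¹, c³d⁻¹, c⁴d⁻¹, c⁵d⁻¹, c⁶d⁻¹, c⁷d⁻¹, c⁸d⁻¹}.
No further products give new elements, so |G| = 36.

Answer: 36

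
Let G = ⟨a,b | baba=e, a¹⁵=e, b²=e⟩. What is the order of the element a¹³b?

Compute successive powers until reaching e:
  (a¹³b)¹ = a¹³b, (a¹³b)² = e.
The smallest positive k with (a¹³b)ᵏ = e is 2.

Answer: 2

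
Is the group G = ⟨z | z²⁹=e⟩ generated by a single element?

|G| = 29. The element z has order 29 (its powers give 29 distinct elements), so ⟨z⟩ = G and G is cyclic.

Answer: Yes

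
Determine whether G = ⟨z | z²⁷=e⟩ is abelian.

G has a single generator, so G is cyclic and hence abelian.

Answer: Yes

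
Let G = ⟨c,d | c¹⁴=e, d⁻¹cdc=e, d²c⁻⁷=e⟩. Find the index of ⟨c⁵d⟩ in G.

First find ord(c⁵d) by computing successive powers:
  (c⁵d)¹ = c⁵d, (c⁵d)² = c⁷, (c⁵d)³ = c⁵d⁻¹, (c⁵d)⁴ = e.
So |⟨c⁵d⟩| = ord(c⁵d) = 4. With |G| = 28, by Lagrange [G : ⟨c⁵d⟩] = 28/4 = 7.

Answer: 7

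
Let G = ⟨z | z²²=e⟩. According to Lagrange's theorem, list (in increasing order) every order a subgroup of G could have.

|G| = 22 = 2 · 11. By Lagrange's theorem the order of any subgroup divides 22; the divisors of 22 are 1, 2, 11, 22.

Answer: 1, 2, 11, 22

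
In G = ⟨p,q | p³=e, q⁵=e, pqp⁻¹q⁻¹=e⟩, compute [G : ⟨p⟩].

First find ord(p) by computing successive powers:
  p¹ = p, p² = p², p³ = e.
So |⟨p⟩| = ord(p) = 3. With |G| = 15, by Lagrange [G : ⟨p⟩] = 15/3 = 5.

Answer: 5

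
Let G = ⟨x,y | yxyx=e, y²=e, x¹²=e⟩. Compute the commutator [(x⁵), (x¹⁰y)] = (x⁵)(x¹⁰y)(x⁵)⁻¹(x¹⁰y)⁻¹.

[(x⁵), (x¹⁰y)] = (x⁵)·(x¹⁰y)·(x⁵)⁻¹·(x¹⁰y)⁻¹.
  (x⁵) · (x¹⁰y) = x³y
  (x³y) · (x⁷) = x⁸y
  (x⁸y) · (x¹⁰y) = x¹⁰

Answer: x¹⁰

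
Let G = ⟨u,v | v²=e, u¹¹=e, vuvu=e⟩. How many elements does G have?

Enumerate words in the generators, reducing via the relations: the distinct elements are
  {e, u, v, uv, u², u³, u⁴, u⁵, u⁶, u⁷, u⁸, u⁹, u²v, u³v, u¹⁰, u⁴v, u⁵v, u⁶v, u⁷v, u⁸v, u⁹v, u¹⁰v}.
No further products give new elements, so |G| = 22.

Answer: 22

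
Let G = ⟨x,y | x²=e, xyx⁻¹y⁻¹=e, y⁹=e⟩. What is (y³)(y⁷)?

Compute (y³) · (y⁷) by multiplying left to right and reducing via the relations at each step:
  (y³) · y⁷ = y

Answer: y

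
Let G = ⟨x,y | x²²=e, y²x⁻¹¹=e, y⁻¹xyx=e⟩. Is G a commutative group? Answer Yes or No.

x·y = xy but y·x = x¹⁰y⁻¹, so x·y ≠ y·x and G is not abelian.

Answer: No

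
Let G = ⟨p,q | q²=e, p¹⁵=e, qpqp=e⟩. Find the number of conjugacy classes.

The conjugacy classes (representative and size) are:
  [e] (size 1), [p¹⁴] (size 2), [p²] (size 2), [p³] (size 2), [p⁴] (size 2), [p¹⁰] (size 2), [p⁹] (size 2), [p⁷] (size 2), [p¹³q] (size 15).
Class equation: 1 + 2 + 2 + 2 + 2 + 2 + 2 + 2 + 15 = 30 = |G|. So G has 9 conjugacy classes.

Answer: 9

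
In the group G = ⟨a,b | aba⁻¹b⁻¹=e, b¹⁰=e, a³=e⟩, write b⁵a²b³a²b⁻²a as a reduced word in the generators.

Multiply left to right, reducing at each step:
  (b⁵) · a² = a²b⁵
  (a²b⁵) · b³ = a²b⁸
  (a²b⁸) · a² = ab⁸
  (ab⁸) · b⁻² = ab⁶
  (ab⁶) · a = a²b⁶

Answer: a²b⁶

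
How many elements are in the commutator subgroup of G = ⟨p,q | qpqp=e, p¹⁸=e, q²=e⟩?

G' = [G, G] is generated by all commutators. The generator-pair commutators are: [p, q] = p².
The subgroup they normally generate is {e, p², p⁴, p⁶, p⁸, p¹⁰, p¹², p¹⁴, p¹⁶}, of order 9.
Check: |G/G'| = 36/9 = 4 is the order of the abelianisation.

Answer: 9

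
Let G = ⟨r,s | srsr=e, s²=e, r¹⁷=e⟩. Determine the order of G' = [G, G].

G' = [G, G] is generated by all commutators. The generator-pair commutators are: [r, s] = r².
The subgroup they normally generate is {e, r, r², r³, r⁴, r⁵, r⁶, r⁷, r⁸, r⁹, r¹⁰, r¹¹, r¹², r¹³, r¹⁴, r¹⁵, r¹⁶}, of order 17.
Check: |G/G'| = 34/17 = 2 is the order of the abelianisation.

Answer: 17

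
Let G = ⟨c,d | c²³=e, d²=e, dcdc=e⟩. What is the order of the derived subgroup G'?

G' = [G, G] is generated by all commutators. The generator-pair commutators are: [c, d] = c².
The subgroup they normally generate is {e, c, c², c³, c⁴, c⁵, c⁶, c⁷, c⁸, c⁹, c¹⁰, c¹¹, c¹², c¹³, c¹⁴, c¹⁵, c¹⁶, c¹⁷, c¹⁸, c¹⁹, c²⁰, c²¹, c²²}, of order 23.
Check: |G/G'| = 46/23 = 2 is the order of the abelianisation.

Answer: 23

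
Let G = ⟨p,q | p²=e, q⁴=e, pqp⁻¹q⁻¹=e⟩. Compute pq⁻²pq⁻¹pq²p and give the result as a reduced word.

Multiply left to right, reducing at each step:
  p · q⁻² = pq²
  (pq²) · p = q²
  (q²) · q⁻¹ = q
  q · p = pq
  (pq) · q² = pq³
  (pq³) · p = q³

Answer: q³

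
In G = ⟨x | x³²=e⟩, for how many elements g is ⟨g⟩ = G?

G is cyclic of order 32. An element generates G iff its order is 32, and a cyclic group of order 32 has exactly φ(32) = 16 such elements.

Answer: 16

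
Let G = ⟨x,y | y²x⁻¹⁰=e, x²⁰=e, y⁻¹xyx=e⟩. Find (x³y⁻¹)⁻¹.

The order of (x³y⁻¹) is 4 (smallest k with (x³y⁻¹)ᵏ = e), so (x³y⁻¹)⁻¹ = (x³y⁻¹)³ = x³y.
Check: (x³y⁻¹) · (x³y) → (x³y⁻¹) · x³ = y⁻¹;   (y⁻¹) · y = e, giving e as required.

Answer: x³y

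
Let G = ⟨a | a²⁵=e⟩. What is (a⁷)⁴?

Compute successive powers of (a⁷), reducing at each step:
  (a⁷)²: (a⁷) · a⁷ = a¹⁴
  (a⁷)³: (a¹⁴) · a⁷ = a²¹
  (a⁷)⁴: (a²¹) · a⁷ = a³

Answer: a³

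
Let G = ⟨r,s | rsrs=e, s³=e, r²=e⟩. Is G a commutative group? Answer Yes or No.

r·s = rs but s·r = rs², so r·s ≠ s·r and G is not abelian.

Answer: No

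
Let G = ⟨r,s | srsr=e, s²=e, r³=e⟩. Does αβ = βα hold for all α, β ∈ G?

r·s = rs but s·r = r²s, so r·s ≠ s·r and G is not abelian.

Answer: No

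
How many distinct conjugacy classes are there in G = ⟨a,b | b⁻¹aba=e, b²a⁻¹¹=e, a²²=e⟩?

The conjugacy classes (representative and size) are:
  [e] (size 1), [a²¹] (size 2), [a²] (size 2), [a³] (size 2), [a¹⁸] (size 2), [a¹⁷] (size 2), [a⁶] (size 2), [a⁷] (size 2), [a⁸] (size 2), [a¹³] (size 2), [a¹²] (size 2), [a¹¹] (size 1), [a¹⁰b] (size 11), [a⁷b] (size 11).
Class equation: 1 + 2 + 2 + 2 + 2 + 2 + 2 + 2 + 2 + 2 + 2 + 1 + 11 + 11 = 44 = |G|. So G has 14 conjugacy classes.

Answer: 14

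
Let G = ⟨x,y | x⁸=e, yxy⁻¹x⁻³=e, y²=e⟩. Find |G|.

Enumerate words in the generators, reducing via the relations: the distinct elements are
  {e, x, y, xy, x², x³, x⁴, x⁵, x⁶, x⁷, x²y, x³y, x⁴y, x⁵y, x⁶y, x⁷y}.
No further products give new elements, so |G| = 16.

Answer: 16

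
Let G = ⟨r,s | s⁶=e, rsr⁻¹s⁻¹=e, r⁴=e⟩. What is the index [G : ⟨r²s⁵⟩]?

First find ord(r²s⁵) by computing successive powers:
  (r²s⁵)¹ = r²s⁵, (r²s⁵)² = s⁴, (r²s⁵)³ = r²s³, (r²s⁵)⁴ = s², (r²s⁵)⁵ = r²s, (r²s⁵)⁶ = e.
So |⟨r²s⁵⟩| = ord(r²s⁵) = 6. With |G| = 24, by Lagrange [G : ⟨r²s⁵⟩] = 24/6 = 4.

Answer: 4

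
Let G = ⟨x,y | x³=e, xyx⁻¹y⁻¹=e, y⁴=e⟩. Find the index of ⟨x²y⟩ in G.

First find ord(x²y) by computing successive powers:
  (x²y)¹ = x²y, (x²y)² = xy², (x²y)³ = y³, (x²y)⁴ = x², (x²y)⁵ = xy, (x²y)⁶ = y², (x²y)⁷ = x²y³, (x²y)⁸ = x, (x²y)⁹ = y, (x²y)¹⁰ = x²y², (x²y)¹¹ = xy³, (x²y)¹² = e.
So |⟨x²y⟩| = ord(x²y) = 12. With |G| = 12, by Lagrange [G : ⟨x²y⟩] = 12/12 = 1.

Answer: 1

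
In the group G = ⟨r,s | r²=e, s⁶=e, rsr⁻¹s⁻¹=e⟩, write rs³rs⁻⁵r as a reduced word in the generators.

Multiply left to right, reducing at each step:
  r · s³ = rs³
  (rs³) · r = s³
  (s³) · s⁻⁵ = s⁴
  (s⁴) · r = rs⁴

Answer: rs⁴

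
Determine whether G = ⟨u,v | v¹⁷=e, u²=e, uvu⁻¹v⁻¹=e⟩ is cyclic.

|G| = 34. The element uv has order 34 (its powers give 34 distinct elements), so ⟨uv⟩ = G and G is cyclic.

Answer: Yes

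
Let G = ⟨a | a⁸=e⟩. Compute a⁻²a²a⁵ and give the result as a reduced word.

Multiply left to right, reducing at each step:
  (a⁶) · a² = e
  e · a⁵ = a⁵

Answer: a⁵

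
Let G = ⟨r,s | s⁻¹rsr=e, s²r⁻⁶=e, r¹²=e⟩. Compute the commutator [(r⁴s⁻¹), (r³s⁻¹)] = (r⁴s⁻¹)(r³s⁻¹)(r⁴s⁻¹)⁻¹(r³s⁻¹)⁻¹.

[(r⁴s⁻¹), (r³s⁻¹)] = (r⁴s⁻¹)·(r³s⁻¹)·(r⁴s⁻¹)⁻¹·(r³s⁻¹)⁻¹.
  (r⁴s⁻¹) · (r³s⁻¹) = r⁷
  (r⁷) · (r⁴s) = r⁵s⁻¹
  (r⁵s⁻¹) · (r³s) = r²

Answer: r²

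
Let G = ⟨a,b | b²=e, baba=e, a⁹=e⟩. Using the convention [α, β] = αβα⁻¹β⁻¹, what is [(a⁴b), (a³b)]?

[(a⁴b), (a³b)] = (a⁴b)·(a³b)·(a⁴b)⁻¹·(a³b)⁻¹.
  (a⁴b) · (a³b) = a
  a · (a⁴b) = a⁵b
  (a⁵b) · (a³b) = a²

Answer: a²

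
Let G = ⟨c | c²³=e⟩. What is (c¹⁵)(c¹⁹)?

Compute (c¹⁵) · (c¹⁹) by multiplying left to right and reducing via the relations at each step:
  (c¹⁵) · c¹⁹ = c¹¹

Answer: c¹¹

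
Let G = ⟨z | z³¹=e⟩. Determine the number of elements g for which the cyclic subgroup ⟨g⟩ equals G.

G is cyclic of order 31. An element generates G iff its order is 31, and a cyclic group of order 31 has exactly φ(31) = 30 such elements.

Answer: 30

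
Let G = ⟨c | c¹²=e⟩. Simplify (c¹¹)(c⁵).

Compute (c¹¹) · (c⁵) by multiplying left to right and reducing via the relations at each step:
  (c¹¹) · c⁵ = c⁴

Answer: c⁴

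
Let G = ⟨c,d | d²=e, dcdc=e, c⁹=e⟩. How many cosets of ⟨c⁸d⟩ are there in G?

First find ord(c⁸d) by computing successive powers:
  (c⁸d)¹ = c⁸d, (c⁸d)² = e.
So |⟨c⁸d⟩| = ord(c⁸d) = 2. With |G| = 18, by Lagrange [G : ⟨c⁸d⟩] = 18/2 = 9.

Answer: 9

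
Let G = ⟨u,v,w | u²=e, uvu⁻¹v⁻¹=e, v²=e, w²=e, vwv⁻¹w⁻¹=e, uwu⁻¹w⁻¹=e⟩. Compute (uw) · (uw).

Compute (uw) · (uw) by multiplying left to right and reducing via the relations at each step:
  (uw) · u = w
  w · w = e

Answer: e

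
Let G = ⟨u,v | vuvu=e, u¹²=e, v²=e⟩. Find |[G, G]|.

G' = [G, G] is generated by all commutators. The generator-pair commutators are: [u, v] = u².
The subgroup they normally generate is {e, u², u⁴, u⁶, u⁸, u¹⁰}, of order 6.
Check: |G/G'| = 24/6 = 4 is the order of the abelianisation.

Answer: 6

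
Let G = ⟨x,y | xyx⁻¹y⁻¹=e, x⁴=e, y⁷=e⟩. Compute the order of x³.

Compute successive powers until reaching e:
  (x³)¹ = x³, (x³)² = x², (x³)³ = x, (x³)⁴ = e.
The smallest positive k with (x³)ᵏ = e is 4.

Answer: 4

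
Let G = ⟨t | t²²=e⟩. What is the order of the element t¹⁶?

Compute successive powers until reaching e:
  (t¹⁶)¹ = t¹⁶, (t¹⁶)² = t¹⁰, (t¹⁶)³ = t⁴, (t¹⁶)⁴ = t²⁰, (t¹⁶)⁵ = t¹⁴, (t¹⁶)⁶ = t⁸, (t¹⁶)⁷ = t², (t¹⁶)⁸ = t¹⁸, (t¹⁶)⁹ = t¹², (t¹⁶)¹⁰ = t⁶, (t¹⁶)¹¹ = e.
The smallest positive k with (t¹⁶)ᵏ = e is 11.

Answer: 11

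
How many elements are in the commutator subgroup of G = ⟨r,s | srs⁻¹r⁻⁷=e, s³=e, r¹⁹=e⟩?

G' = [G, G] is generated by all commutators. The generator-pair commutators are: [r, s] = r¹³.
The subgroup they normally generate is {e, r, r², r³, r⁴, r⁵, r⁶, r⁷, r⁸, r⁹, r¹⁰, r¹¹, r¹², r¹³, r¹⁴, r¹⁵, r¹⁶, r¹⁷, r¹⁸}, of order 19.
Check: |G/G'| = 57/19 = 3 is the order of the abelianisation.

Answer: 19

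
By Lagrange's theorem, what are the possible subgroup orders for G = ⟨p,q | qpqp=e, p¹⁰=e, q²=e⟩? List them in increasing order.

|G| = 20 = 2² · 5. By Lagrange's theorem the order of any subgroup divides 20; the divisors of 20 are 1, 2, 4, 5, 10, 20.

Answer: 1, 2, 4, 5, 10, 20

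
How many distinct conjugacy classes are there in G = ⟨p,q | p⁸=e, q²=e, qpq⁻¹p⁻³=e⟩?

The conjugacy classes (representative and size) are:
  [e] (size 1), [p³] (size 2), [p²] (size 2), [p⁴] (size 1), [p⁵] (size 2), [p⁴q] (size 4), [pq] (size 4).
Class equation: 1 + 2 + 2 + 1 + 2 + 4 + 4 = 16 = |G|. So G has 7 conjugacy classes.

Answer: 7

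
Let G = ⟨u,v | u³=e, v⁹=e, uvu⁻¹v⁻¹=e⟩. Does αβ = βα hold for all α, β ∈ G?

Each pair of generators commutes: u·v = uv = v·u. Since the generators pairwise commute, every element of G commutes with every other, so G is abelian.

Answer: Yes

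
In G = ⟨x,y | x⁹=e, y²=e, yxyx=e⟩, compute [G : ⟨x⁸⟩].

First find ord(x⁸) by computing successive powers:
  (x⁸)¹ = x⁸, (x⁸)² = x⁷, (x⁸)³ = x⁶, (x⁸)⁴ = x⁵, (x⁸)⁵ = x⁴, (x⁸)⁶ = x³, (x⁸)⁷ = x², (x⁸)⁸ = x, (x⁸)⁹ = e.
So |⟨x⁸⟩| = ord(x⁸) = 9. With |G| = 18, by Lagrange [G : ⟨x⁸⟩] = 18/9 = 2.

Answer: 2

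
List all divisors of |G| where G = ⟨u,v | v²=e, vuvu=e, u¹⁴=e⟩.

|G| = 28 = 2² · 7. By Lagrange's theorem the order of any subgroup divides 28; the divisors of 28 are 1, 2, 4, 7, 14, 28.

Answer: 1, 2, 4, 7, 14, 28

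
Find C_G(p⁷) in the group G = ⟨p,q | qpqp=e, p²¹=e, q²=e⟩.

⟨p⁷⟩ ⊆ C_G(p⁷) since powers of p⁷ commute with p⁷; so |C_G(p⁷)| ≥ |⟨p⁷⟩| = 3.
By orbit–stabilizer, |C_G(p⁷)| = |G| / |conj. class of p⁷| = 42 / 2 = 21.
The 21 elements commuting with p⁷ are {e, p, p², p³, p⁴, p⁵, p⁶, p⁷, p⁸, p⁹, p¹⁰, p¹¹, p¹², p¹³, p¹⁴, p¹⁵, p¹⁶, p¹⁷, p¹⁸, p¹⁹, p²⁰}.

Answer: {e, p, p², p³, p⁴, p⁵, p⁶, p⁷, p⁸, p⁹, p¹⁰, p¹¹, p¹², p¹³, p¹⁴, p¹⁵, p¹⁶, p¹⁷, p¹⁸, p¹⁹, p²⁰}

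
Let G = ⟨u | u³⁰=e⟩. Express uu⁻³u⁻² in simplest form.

Multiply left to right, reducing at each step:
  u · u⁻³ = u²⁸
  (u²⁸) · u⁻² = u²⁶

Answer: u²⁶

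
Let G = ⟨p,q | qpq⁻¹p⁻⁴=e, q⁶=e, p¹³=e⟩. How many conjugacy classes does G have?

The conjugacy classes (representative and size) are:
  [e] (size 1), [p⁴] (size 6), [p¹¹] (size 6), [p⁷q] (size 13), [p⁸q²] (size 13), [p¹²q³] (size 13), [p⁵q⁴] (size 13), [p¹¹q⁵] (size 13).
Class equation: 1 + 6 + 6 + 13 + 13 + 13 + 13 + 13 = 78 = |G|. So G has 8 conjugacy classes.

Answer: 8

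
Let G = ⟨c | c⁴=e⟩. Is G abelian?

G has a single generator, so G is cyclic and hence abelian.

Answer: Yes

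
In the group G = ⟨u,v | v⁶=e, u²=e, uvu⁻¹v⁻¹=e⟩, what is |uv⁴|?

Compute successive powers until reaching e:
  (uv⁴)¹ = uv⁴, (uv⁴)² = v², (uv⁴)³ = u, (uv⁴)⁴ = v⁴, (uv⁴)⁵ = uv², (uv⁴)⁶ = e.
The smallest positive k with (uv⁴)ᵏ = e is 6.

Answer: 6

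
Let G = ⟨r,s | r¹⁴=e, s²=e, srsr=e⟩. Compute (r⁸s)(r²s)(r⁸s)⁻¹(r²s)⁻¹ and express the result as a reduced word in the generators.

[(r⁸s), (r²s)] = (r⁸s)·(r²s)·(r⁸s)⁻¹·(r²s)⁻¹.
  (r⁸s) · (r²s) = r⁶
  (r⁶) · (r⁸s) = s
  s · (r²s) = r¹²

Answer: r¹²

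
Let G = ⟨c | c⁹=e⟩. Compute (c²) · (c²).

Compute (c²) · (c²) by multiplying left to right and reducing via the relations at each step:
  (c²) · c² = c⁴

Answer: c⁴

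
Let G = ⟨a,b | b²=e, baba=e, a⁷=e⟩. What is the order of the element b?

Compute successive powers until reaching e:
  b¹ = b, b² = e.
The smallest positive k with bᵏ = e is 2.

Answer: 2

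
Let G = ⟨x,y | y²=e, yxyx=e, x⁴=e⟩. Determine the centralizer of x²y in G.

⟨x²y⟩ ⊆ C_G(x²y) since powers of x²y commute with x²y; so |C_G(x²y)| ≥ |⟨x²y⟩| = 2.
By orbit–stabilizer, |C_G(x²y)| = |G| / |conj. class of x²y| = 8 / 2 = 4.
The 4 elements commuting with x²y are {e, x², y, x²y}.

Answer: {e, x², y, x²y}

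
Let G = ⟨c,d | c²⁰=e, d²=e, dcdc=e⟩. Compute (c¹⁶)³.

Compute successive powers of (c¹⁶), reducing at each step:
  (c¹⁶)²: (c¹⁶) · c¹⁶ = c¹²
  (c¹⁶)³: (c¹²) · c¹⁶ = c⁸

Answer: c⁸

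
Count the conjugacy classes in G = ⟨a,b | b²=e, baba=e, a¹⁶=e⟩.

The conjugacy classes (representative and size) are:
  [e] (size 1), [a¹⁵] (size 2), [a²] (size 2), [a³] (size 2), [a¹²] (size 2), [a⁵] (size 2), [a⁶] (size 2), [a⁷] (size 2), [a⁸] (size 1), [a²b] (size 8), [a¹⁵b] (size 8).
Class equation: 1 + 2 + 2 + 2 + 2 + 2 + 2 + 2 + 1 + 8 + 8 = 32 = |G|. So G has 11 conjugacy classes.

Answer: 11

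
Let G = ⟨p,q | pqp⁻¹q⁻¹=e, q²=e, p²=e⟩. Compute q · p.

Compute q · p by multiplying left to right and reducing via the relations at each step:
  q · p = pq

Answer: pq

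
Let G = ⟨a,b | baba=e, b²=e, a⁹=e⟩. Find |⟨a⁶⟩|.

|⟨a⁶⟩| equals the order of a⁶. Compute successive powers until reaching e:
  (a⁶)¹ = a⁶, (a⁶)² = a³, (a⁶)³ = e.
The smallest positive k with (a⁶)ᵏ = e is 3, so |⟨a⁶⟩| = 3.

Answer: 3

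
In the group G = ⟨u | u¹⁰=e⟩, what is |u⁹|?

Compute successive powers until reaching e:
  (u⁹)¹ = u⁹, (u⁹)² = u⁸, (u⁹)³ = u⁷, (u⁹)⁴ = u⁶, (u⁹)⁵ = u⁵, (u⁹)⁶ = u⁴, (u⁹)⁷ = u³, (u⁹)⁸ = u², (u⁹)⁹ = u, (u⁹)¹⁰ = e.
The smallest positive k with (u⁹)ᵏ = e is 10.

Answer: 10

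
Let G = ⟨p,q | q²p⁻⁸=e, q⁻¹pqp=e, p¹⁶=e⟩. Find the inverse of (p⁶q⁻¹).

The order of (p⁶q⁻¹) is 4 (smallest k with (p⁶q⁻¹)ᵏ = e), so (p⁶q⁻¹)⁻¹ = (p⁶q⁻¹)³ = p⁶q.
Check: (p⁶q⁻¹) · (p⁶q) → (p⁶q⁻¹) · p⁶ = q⁻¹;   (q⁻¹) · q = e, giving e as required.

Answer: p⁶q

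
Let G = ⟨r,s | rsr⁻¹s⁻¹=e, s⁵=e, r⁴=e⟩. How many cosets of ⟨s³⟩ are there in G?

First find ord(s³) by computing successive powers:
  (s³)¹ = s³, (s³)² = s, (s³)³ = s⁴, (s³)⁴ = s², (s³)⁵ = e.
So |⟨s³⟩| = ord(s³) = 5. With |G| = 20, by Lagrange [G : ⟨s³⟩] = 20/5 = 4.

Answer: 4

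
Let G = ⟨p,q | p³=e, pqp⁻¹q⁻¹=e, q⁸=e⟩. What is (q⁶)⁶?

Compute successive powers of (q⁶), reducing at each step:
  (q⁶)²: (q⁶) · q⁶ = q⁴
  (q⁶)³: (q⁴) · q⁶ = q²
  (q⁶)⁴: (q²) · q⁶ = e
  (q⁶)⁵: e · q⁶ = q⁶
  (q⁶)⁶: (q⁶) · q⁶ = q⁴

Answer: q⁴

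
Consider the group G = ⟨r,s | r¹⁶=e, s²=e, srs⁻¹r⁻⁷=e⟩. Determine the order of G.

Enumerate words in the generators, reducing via the relations: the distinct elements are
  {e, r, s, rs, r², r³, r⁴, r⁵, r⁶, r⁷, r⁸, r⁹, r²s, r³s, r¹², r¹³, r¹¹, r¹⁰, r¹⁴, r¹⁵, r⁴s, r⁵s, r⁶s, r⁷s, r⁸s, r⁹s, r¹²s, r¹³s, r¹¹s, r¹⁰s, r¹⁴s, r¹⁵s}.
No further products give new elements, so |G| = 32.

Answer: 32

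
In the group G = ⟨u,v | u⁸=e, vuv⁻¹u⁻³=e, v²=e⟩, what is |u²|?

Compute successive powers until reaching e:
  (u²)¹ = u², (u²)² = u⁴, (u²)³ = u⁶, (u²)⁴ = e.
The smallest positive k with (u²)ᵏ = e is 4.

Answer: 4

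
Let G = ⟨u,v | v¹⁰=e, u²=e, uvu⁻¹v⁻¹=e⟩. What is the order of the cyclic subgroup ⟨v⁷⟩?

|⟨v⁷⟩| equals the order of v⁷. Compute successive powers until reaching e:
  (v⁷)¹ = v⁷, (v⁷)² = v⁴, (v⁷)³ = v, (v⁷)⁴ = v⁸, (v⁷)⁵ = v⁵, (v⁷)⁶ = v², (v⁷)⁷ = v⁹, (v⁷)⁸ = v⁶, (v⁷)⁹ = v³, (v⁷)¹⁰ = e.
The smallest positive k with (v⁷)ᵏ = e is 10, so |⟨v⁷⟩| = 10.

Answer: 10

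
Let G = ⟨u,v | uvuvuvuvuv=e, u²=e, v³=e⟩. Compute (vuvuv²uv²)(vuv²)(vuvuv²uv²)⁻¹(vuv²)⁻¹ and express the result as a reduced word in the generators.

[(vuvuv²uv²), (vuv²)] = (vuvuv²uv²)·(vuv²)·(vuvuv²uv²)⁻¹·(vuv²)⁻¹.
  (vuvuv²uv²) · (vuv²) = uv²uv²u
  (uv²uv²u) · (vuvuv²uv²) = uvuv²uvuv²uv
  (uvuv²uvuv²uv) · (vuv²) = uv²uvuv²u

Answer: uv²uvuv²u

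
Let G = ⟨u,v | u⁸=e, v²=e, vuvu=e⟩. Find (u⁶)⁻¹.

The order of (u⁶) is 4 (smallest k with (u⁶)ᵏ = e), so (u⁶)⁻¹ = (u⁶)³ = u².
Check: (u⁶) · (u²) → (u⁶) · u² = e, giving e as required.

Answer: u²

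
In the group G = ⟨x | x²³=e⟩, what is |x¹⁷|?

Compute successive powers until reaching e:
  (x¹⁷)¹ = x¹⁷, (x¹⁷)² = x¹¹, (x¹⁷)³ = x⁵, (x¹⁷)⁴ = x²², (x¹⁷)⁵ = x¹⁶, (x¹⁷)⁶ = x¹⁰, (x¹⁷)⁷ = x⁴, (x¹⁷)⁸ = x²¹, (x¹⁷)⁹ = x¹⁵, (x¹⁷)¹⁰ = x⁹, (x¹⁷)¹¹ = x³, (x¹⁷)¹² = x²⁰, (x¹⁷)¹³ = x¹⁴, (x¹⁷)¹⁴ = x⁸, (x¹⁷)¹⁵ = x², (x¹⁷)¹⁶ = x¹⁹, (x¹⁷)¹⁷ = x¹³, (x¹⁷)¹⁸ = x⁷, (x¹⁷)¹⁹ = x, (x¹⁷)²⁰ = x¹⁸, (x¹⁷)²¹ = x¹², (x¹⁷)²² = x⁶, (x¹⁷)²³ = e.
The smallest positive k with (x¹⁷)ᵏ = e is 23.

Answer: 23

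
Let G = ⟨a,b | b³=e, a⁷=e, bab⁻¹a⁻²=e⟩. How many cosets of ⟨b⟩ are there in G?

First find ord(b) by computing successive powers:
  b¹ = b, b² = b², b³ = e.
So |⟨b⟩| = ord(b) = 3. With |G| = 21, by Lagrange [G : ⟨b⟩] = 21/3 = 7.

Answer: 7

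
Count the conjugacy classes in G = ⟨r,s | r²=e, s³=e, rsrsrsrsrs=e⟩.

The conjugacy classes (representative and size) are:
  [e] (size 1), [rsrs²rsrs²r] (size 15), [srsrs²r] (size 20), [rs²rs²r] (size 12), [s²rsrs²] (size 12).
Class equation: 1 + 15 + 20 + 12 + 12 = 60 = |G|. So G has 5 conjugacy classes.

Answer: 5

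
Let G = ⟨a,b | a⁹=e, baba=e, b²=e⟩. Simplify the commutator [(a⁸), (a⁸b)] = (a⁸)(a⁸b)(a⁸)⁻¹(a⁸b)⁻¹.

[(a⁸), (a⁸b)] = (a⁸)·(a⁸b)·(a⁸)⁻¹·(a⁸b)⁻¹.
  (a⁸) · (a⁸b) = a⁷b
  (a⁷b) · a = a⁶b
  (a⁶b) · (a⁸b) = a⁷

Answer: a⁷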